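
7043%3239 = 565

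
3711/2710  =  1  +  1001/2710 = 1.37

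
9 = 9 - 0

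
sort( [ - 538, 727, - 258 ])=[  -  538,-258, 727 ]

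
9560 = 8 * 1195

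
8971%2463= 1582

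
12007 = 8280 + 3727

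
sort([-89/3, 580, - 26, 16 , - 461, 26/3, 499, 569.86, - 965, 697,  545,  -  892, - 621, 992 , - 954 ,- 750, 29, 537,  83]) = [-965,  -  954, - 892, - 750, - 621, - 461, - 89/3,-26, 26/3 , 16,29, 83,499, 537,545, 569.86,580, 697, 992] 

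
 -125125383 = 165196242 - 290321625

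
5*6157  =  30785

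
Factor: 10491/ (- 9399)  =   - 269/241  =  - 241^( - 1 )*269^1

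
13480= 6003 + 7477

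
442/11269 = 442/11269 = 0.04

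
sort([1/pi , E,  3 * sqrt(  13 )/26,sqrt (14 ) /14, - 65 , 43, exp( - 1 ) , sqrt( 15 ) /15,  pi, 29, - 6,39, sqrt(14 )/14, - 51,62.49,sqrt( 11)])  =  [-65, - 51, - 6, sqrt(15 )/15,  sqrt( 14)/14, sqrt(14)/14, 1/pi, exp ( - 1 ),  3 * sqrt(13)/26,E, pi,sqrt( 11 ), 29,39, 43, 62.49] 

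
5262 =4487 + 775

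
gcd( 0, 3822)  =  3822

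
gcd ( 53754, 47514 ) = 6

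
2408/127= 2408/127= 18.96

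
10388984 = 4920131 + 5468853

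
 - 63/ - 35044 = 63/35044 = 0.00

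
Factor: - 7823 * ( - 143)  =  11^1 *13^1*7823^1  =  1118689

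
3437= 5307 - 1870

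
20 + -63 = - 43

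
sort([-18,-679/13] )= [ - 679/13, - 18]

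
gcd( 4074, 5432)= 1358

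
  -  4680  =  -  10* 468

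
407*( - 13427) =-5464789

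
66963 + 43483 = 110446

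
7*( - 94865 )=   -664055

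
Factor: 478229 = 103^1*4643^1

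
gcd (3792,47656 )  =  8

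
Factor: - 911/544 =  - 2^(-5 )*17^(  -  1)*911^1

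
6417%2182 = 2053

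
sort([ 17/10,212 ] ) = [17/10 , 212] 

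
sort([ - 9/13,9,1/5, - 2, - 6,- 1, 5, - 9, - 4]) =[ - 9, - 6, - 4, - 2, - 1, - 9/13,1/5 , 5,9]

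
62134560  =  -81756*( - 760)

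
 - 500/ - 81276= 125/20319 = 0.01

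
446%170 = 106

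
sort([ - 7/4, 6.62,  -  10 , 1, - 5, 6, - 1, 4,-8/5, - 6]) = [ - 10, - 6, - 5,-7/4,- 8/5,-1,  1,4,6, 6.62]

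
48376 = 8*6047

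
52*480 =24960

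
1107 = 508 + 599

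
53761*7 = 376327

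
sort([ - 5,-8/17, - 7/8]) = [-5,-7/8, - 8/17]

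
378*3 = 1134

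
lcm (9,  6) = 18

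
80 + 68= 148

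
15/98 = 15/98 = 0.15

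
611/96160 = 611/96160 = 0.01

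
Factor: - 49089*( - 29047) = 3^1 * 31^1*937^1*16363^1=1425888183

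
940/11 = 85+5/11 = 85.45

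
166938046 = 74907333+92030713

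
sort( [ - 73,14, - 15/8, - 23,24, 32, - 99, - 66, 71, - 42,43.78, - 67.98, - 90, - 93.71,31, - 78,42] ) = [-99, - 93.71, - 90, - 78, - 73,-67.98, - 66, - 42, - 23, - 15/8,14,  24,31,32,  42, 43.78, 71]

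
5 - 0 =5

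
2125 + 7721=9846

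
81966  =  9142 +72824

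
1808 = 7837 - 6029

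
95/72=95/72 = 1.32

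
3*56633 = 169899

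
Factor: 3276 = 2^2*3^2 * 7^1*13^1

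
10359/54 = 1151/6 = 191.83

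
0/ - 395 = 0/1 = -0.00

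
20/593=20/593=   0.03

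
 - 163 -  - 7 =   -  156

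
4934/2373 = 4934/2373 = 2.08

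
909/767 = 1+142/767=1.19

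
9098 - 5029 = 4069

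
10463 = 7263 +3200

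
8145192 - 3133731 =5011461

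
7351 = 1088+6263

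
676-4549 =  - 3873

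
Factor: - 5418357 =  - 3^1*7^1*67^1*3851^1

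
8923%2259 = 2146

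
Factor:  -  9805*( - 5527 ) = 5^1*37^1*53^1 * 5527^1 = 54192235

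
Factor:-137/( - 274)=2^(  -  1) = 1/2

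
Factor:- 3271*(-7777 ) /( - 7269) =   -  3^(- 1)*7^1*11^1*101^1 * 2423^( - 1)*3271^1 = -25438567/7269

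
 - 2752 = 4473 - 7225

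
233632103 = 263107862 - 29475759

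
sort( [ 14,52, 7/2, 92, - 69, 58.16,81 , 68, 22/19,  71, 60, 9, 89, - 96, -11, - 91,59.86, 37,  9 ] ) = [ - 96,-91, - 69, - 11, 22/19,  7/2, 9, 9, 14, 37, 52, 58.16, 59.86, 60, 68, 71, 81,  89, 92] 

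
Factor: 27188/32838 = 2^1* 3^( - 1 )*7^1* 13^( - 1)*421^ ( - 1 )*971^1 = 13594/16419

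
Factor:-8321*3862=-2^1*53^1*157^1*1931^1 = - 32135702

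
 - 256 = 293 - 549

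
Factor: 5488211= 281^1*19531^1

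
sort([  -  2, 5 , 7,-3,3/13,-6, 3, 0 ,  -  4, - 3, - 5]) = [ - 6, - 5,-4, - 3, - 3 , -2 , 0,3/13 , 3,5, 7] 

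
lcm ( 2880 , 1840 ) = 66240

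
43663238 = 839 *52042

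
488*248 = 121024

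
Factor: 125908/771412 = 31477^1 * 192853^ ( - 1 ) = 31477/192853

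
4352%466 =158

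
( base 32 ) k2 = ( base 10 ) 642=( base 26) OI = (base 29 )m4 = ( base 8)1202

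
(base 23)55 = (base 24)50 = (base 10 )120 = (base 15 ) 80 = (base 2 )1111000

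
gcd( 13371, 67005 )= 3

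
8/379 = 8/379 = 0.02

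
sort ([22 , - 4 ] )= [ - 4,  22] 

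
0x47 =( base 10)71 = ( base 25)2l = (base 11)65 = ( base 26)2J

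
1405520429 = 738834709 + 666685720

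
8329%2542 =703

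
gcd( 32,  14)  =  2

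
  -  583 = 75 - 658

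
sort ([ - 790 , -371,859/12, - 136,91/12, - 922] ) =[ - 922,- 790,- 371,  -  136, 91/12,859/12 ]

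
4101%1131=708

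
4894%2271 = 352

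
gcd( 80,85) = 5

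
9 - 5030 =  - 5021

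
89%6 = 5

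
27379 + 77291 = 104670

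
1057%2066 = 1057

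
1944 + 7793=9737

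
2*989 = 1978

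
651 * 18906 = 12307806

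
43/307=43/307=0.14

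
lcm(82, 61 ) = 5002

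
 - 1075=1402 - 2477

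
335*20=6700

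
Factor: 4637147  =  211^1*21977^1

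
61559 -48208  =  13351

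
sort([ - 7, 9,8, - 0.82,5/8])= [ - 7, - 0.82, 5/8, 8, 9]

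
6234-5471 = 763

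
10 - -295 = 305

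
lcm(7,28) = 28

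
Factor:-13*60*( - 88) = 2^5*3^1*5^1*11^1*13^1  =  68640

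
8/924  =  2/231 = 0.01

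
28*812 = 22736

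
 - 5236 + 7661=2425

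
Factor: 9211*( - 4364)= -40196804= - 2^2 * 61^1*151^1*1091^1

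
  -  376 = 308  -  684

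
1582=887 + 695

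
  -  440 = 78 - 518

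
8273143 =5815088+2458055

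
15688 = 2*7844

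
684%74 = 18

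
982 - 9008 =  - 8026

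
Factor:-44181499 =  - 1451^1*30449^1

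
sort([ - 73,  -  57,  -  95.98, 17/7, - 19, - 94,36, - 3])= [ - 95.98,-94, - 73,-57, - 19, - 3, 17/7,36]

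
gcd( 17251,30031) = 1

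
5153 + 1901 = 7054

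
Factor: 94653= 3^2*13^1*809^1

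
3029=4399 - 1370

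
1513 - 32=1481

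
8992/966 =9 + 149/483=9.31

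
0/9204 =0 = 0.00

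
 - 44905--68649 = 23744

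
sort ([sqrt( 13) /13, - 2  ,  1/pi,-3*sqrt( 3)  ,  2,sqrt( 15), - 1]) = [- 3*sqrt( 3),-2, - 1, sqrt( 13 )/13,1/pi, 2,sqrt( 15) ] 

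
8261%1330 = 281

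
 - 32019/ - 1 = 32019+0/1 = 32019.00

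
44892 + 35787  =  80679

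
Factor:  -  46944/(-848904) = 2^2*3^1*7^( - 1) *31^( - 1)= 12/217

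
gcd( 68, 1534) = 2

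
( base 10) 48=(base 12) 40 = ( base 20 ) 28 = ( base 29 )1J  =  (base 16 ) 30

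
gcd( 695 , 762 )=1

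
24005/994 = 24005/994 = 24.15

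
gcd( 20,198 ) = 2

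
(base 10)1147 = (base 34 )xp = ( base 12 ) 7b7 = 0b10001111011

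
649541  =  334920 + 314621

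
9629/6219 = 1+3410/6219 = 1.55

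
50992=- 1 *( - 50992 )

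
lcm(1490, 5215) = 10430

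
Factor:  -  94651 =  - 94651^1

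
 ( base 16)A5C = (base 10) 2652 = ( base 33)2EC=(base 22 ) 5ac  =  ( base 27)3H6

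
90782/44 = 2063 + 5/22 = 2063.23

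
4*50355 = 201420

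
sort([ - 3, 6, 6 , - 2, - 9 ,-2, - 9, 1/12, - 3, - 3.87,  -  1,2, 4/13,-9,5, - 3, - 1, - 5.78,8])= [ - 9,-9,- 9,-5.78, - 3.87 , - 3,  -  3,-3, - 2,-2, - 1,-1, 1/12,4/13, 2, 5,  6, 6,  8]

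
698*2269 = 1583762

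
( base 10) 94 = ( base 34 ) 2Q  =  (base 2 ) 1011110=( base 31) 31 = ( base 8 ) 136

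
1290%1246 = 44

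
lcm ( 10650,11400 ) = 809400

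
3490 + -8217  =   - 4727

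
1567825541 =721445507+846380034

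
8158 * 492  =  4013736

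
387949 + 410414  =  798363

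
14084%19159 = 14084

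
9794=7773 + 2021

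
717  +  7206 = 7923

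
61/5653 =61/5653= 0.01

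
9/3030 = 3/1010 = 0.00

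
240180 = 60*4003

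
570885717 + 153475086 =724360803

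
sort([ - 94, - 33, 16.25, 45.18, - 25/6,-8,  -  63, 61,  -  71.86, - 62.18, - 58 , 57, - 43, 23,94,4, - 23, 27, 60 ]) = [ - 94, - 71.86, - 63, - 62.18,-58 , - 43, - 33, - 23 , - 8, - 25/6 , 4, 16.25, 23, 27, 45.18, 57, 60, 61,94 ] 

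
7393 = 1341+6052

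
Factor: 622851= 3^1*191^1*  1087^1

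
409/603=409/603 = 0.68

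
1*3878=3878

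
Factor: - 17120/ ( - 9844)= 40/23 = 2^3*5^1 * 23^(  -  1)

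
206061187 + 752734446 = 958795633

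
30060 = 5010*6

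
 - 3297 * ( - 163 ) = 537411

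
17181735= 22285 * 771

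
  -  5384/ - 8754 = 2692/4377 = 0.62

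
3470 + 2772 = 6242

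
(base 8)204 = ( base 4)2010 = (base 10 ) 132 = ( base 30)4c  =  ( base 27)4O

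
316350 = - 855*( - 370)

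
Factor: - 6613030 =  - 2^1*5^1 * 109^1*6067^1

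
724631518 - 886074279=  - 161442761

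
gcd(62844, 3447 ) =3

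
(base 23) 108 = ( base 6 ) 2253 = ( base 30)hr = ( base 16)219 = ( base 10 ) 537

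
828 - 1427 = -599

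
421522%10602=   8044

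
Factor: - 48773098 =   -  2^1*11^1*241^1*9199^1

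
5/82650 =1/16530 = 0.00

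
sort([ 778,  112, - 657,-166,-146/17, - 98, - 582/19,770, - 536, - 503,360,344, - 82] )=[ - 657,-536, - 503,-166 , - 98, -82, - 582/19, - 146/17,112,344,360, 770, 778]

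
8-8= 0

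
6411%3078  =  255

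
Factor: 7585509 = 3^1 * 2528503^1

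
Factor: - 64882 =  - 2^1*32441^1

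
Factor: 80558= 2^1 * 47^1*857^1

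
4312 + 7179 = 11491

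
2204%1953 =251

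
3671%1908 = 1763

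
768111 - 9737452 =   -  8969341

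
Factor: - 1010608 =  - 2^4*83^1 * 761^1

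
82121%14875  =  7746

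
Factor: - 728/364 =-2^1 = - 2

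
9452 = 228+9224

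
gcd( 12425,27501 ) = 1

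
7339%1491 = 1375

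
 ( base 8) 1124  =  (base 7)1511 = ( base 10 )596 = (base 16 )254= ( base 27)M2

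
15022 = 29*518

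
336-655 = -319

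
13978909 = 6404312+7574597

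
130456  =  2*65228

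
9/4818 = 3/1606 = 0.00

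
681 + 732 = 1413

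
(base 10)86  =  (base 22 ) 3K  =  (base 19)4a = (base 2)1010110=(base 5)321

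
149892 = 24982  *6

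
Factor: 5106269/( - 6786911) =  - 7^1*19^1*467^ (  -  1)*14533^( - 1)  *38393^1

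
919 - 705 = 214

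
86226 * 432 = 37249632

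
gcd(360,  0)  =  360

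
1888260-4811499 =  - 2923239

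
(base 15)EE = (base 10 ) 224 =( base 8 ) 340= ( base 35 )6E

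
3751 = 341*11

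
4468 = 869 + 3599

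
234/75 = 78/25 = 3.12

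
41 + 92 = 133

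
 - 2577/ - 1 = 2577/1 = 2577.00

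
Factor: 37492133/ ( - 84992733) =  - 3^( - 4 ) * 149899^( - 1)*5356019^1 = - 5356019/12141819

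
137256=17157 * 8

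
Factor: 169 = 13^2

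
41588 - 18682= 22906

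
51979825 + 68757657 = 120737482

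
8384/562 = 14 + 258/281 = 14.92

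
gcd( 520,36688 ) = 8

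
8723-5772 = 2951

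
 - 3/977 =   -  1 + 974/977 = -0.00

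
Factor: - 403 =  - 13^1*31^1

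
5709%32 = 13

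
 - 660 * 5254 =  - 3467640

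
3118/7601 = 3118/7601 = 0.41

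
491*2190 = 1075290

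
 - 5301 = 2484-7785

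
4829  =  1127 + 3702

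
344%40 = 24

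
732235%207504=109723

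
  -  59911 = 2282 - 62193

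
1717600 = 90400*19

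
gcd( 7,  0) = 7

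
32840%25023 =7817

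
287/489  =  287/489 =0.59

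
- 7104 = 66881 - 73985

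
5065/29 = 174 +19/29 = 174.66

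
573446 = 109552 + 463894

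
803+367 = 1170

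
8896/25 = 355+21/25= 355.84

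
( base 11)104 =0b1111101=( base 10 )125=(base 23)5a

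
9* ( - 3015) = -27135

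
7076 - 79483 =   -  72407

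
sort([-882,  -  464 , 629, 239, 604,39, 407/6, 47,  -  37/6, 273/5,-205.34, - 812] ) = [  -  882, - 812, - 464, -205.34,- 37/6, 39, 47,273/5,407/6 , 239, 604, 629]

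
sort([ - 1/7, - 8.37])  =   [ - 8.37  , - 1/7 ] 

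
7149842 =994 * 7193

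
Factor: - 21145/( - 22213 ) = 5^1*97^( - 1)*229^( - 1 )*4229^1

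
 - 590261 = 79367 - 669628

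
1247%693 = 554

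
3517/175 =20+ 17/175 = 20.10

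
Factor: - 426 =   -  2^1*3^1 *71^1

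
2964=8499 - 5535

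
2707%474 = 337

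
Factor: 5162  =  2^1 * 29^1*89^1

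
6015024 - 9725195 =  - 3710171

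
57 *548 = 31236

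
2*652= 1304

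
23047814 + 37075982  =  60123796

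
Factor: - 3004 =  - 2^2 * 751^1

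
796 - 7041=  - 6245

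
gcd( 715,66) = 11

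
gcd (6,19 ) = 1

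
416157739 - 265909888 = 150247851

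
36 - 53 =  - 17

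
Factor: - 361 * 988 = - 2^2*13^1*19^3 = - 356668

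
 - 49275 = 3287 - 52562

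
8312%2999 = 2314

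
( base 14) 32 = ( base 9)48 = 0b101100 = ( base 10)44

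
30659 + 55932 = 86591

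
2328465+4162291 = 6490756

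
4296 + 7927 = 12223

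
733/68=733/68 =10.78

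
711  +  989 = 1700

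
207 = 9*23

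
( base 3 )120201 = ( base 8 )650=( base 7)1144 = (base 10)424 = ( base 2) 110101000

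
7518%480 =318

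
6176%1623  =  1307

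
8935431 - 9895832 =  - 960401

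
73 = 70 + 3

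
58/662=29/331 = 0.09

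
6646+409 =7055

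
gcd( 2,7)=1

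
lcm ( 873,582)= 1746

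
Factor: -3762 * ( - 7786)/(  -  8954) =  - 1331406/407 = -2^1*3^2*11^( - 1 ) * 17^1*19^1*37^( - 1)*229^1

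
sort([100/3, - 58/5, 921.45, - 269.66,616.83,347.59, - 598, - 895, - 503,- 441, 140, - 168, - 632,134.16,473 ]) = [ - 895, - 632, - 598, - 503, - 441, - 269.66, -168, - 58/5 , 100/3,134.16,140 , 347.59,473,616.83,921.45 ]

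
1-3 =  - 2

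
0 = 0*240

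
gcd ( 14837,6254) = 1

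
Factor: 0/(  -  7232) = 0 = 0^1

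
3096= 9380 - 6284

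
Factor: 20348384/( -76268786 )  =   - 10174192/38134393  =  -2^4 * 7^1*11^( - 1)*90841^1*3466763^ (  -  1)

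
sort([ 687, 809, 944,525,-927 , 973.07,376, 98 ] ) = [ - 927, 98, 376,525, 687, 809,944,973.07]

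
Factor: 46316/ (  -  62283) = - 2^2*3^( - 1)*13^( - 1)* 1597^(  -  1)*11579^1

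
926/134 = 6 + 61/67 = 6.91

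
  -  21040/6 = -3507 + 1/3   =  - 3506.67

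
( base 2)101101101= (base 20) I5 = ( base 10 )365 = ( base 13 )221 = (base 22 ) gd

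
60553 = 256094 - 195541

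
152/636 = 38/159 =0.24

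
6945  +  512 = 7457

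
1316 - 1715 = -399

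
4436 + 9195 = 13631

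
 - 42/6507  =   - 1 +2155/2169 = - 0.01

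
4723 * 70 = 330610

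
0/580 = 0  =  0.00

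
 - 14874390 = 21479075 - 36353465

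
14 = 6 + 8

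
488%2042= 488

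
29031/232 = 125+31/232 = 125.13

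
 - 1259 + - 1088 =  - 2347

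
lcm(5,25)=25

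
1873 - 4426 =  - 2553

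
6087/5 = 6087/5 = 1217.40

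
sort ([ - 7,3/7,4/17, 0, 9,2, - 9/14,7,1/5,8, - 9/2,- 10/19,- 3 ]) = [ - 7,- 9/2, - 3, - 9/14, - 10/19, 0,1/5, 4/17,3/7,2,7, 8,9 ] 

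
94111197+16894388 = 111005585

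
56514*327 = 18480078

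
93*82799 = 7700307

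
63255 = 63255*1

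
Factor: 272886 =2^1*3^1 * 45481^1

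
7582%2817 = 1948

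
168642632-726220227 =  - 557577595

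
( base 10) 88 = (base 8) 130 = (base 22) 40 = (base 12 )74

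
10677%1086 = 903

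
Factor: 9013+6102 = 15115= 5^1* 3023^1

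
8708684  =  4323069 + 4385615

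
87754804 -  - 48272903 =136027707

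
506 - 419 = 87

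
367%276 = 91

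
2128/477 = 4 + 220/477 = 4.46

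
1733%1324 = 409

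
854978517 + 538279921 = 1393258438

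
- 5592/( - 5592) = 1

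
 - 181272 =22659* ( - 8)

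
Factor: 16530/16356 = 2^(-1 )*5^1*19^1*47^( - 1 ) = 95/94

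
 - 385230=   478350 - 863580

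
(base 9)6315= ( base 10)4631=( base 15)158B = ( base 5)122011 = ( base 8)11027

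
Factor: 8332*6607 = 2^2*2083^1*6607^1=55049524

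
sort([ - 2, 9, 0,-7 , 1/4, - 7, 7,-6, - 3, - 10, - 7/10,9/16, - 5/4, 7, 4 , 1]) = [-10, - 7, - 7,-6 ,- 3, - 2, -5/4, - 7/10, 0,1/4, 9/16,  1 , 4,7,7, 9]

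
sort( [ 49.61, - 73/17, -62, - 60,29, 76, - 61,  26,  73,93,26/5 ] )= [ -62, - 61, - 60,  -  73/17,26/5 , 26, 29,49.61,  73,  76,93]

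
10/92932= 5/46466  =  0.00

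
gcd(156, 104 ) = 52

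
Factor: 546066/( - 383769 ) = -2^1*23^1 * 1319^1*42641^ ( - 1)= -  60674/42641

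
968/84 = 11 + 11/21 = 11.52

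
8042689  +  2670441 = 10713130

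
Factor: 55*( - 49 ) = - 2695  =  - 5^1*7^2 * 11^1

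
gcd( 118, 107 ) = 1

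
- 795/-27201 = 265/9067 = 0.03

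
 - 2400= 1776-4176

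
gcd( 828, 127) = 1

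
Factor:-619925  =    -  5^2*137^1*181^1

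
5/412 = 5/412 = 0.01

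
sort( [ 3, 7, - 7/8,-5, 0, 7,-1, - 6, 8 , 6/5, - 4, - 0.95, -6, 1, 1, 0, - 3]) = [-6, -6, - 5, - 4, - 3, - 1, -0.95, - 7/8, 0, 0,1, 1 , 6/5,  3, 7, 7 , 8 ]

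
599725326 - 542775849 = 56949477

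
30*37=1110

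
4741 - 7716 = - 2975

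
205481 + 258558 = 464039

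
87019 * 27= 2349513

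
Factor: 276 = 2^2*3^1  *  23^1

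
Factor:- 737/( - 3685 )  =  5^(  -  1) = 1/5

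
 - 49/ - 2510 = 49/2510=0.02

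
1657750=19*87250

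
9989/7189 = 1  +  400/1027=1.39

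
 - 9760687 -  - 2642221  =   - 7118466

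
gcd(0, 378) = 378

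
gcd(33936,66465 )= 21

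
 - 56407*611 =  - 34464677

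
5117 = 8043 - 2926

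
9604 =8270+1334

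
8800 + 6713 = 15513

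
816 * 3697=3016752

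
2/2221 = 2/2221 = 0.00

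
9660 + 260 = 9920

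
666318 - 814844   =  -148526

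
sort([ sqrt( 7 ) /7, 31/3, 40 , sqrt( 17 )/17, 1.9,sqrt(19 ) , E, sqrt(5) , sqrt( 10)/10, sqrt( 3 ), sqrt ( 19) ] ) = [sqrt( 17)/17, sqrt( 10)/10 , sqrt(7 ) /7,sqrt( 3 ), 1.9 , sqrt(5) , E , sqrt( 19), sqrt(19 ) , 31/3, 40]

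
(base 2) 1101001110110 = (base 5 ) 204044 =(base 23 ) cic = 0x1A76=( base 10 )6774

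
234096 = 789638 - 555542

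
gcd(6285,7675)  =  5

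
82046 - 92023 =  - 9977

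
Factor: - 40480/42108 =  - 2^3 * 3^( - 1) * 5^1*11^( - 1)*23^1 * 29^(-1) = - 920/957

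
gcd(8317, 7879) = 1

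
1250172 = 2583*484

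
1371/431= 3 + 78/431 = 3.18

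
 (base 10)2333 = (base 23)49a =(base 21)562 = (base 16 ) 91D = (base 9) 3172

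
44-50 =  - 6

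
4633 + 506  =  5139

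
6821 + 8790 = 15611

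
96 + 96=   192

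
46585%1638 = 721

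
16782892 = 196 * 85627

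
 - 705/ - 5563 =705/5563= 0.13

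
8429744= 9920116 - 1490372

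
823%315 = 193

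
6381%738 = 477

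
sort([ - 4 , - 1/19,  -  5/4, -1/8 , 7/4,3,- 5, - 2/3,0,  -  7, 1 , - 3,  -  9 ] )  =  [ - 9,  -  7, -5, - 4, - 3,- 5/4 , - 2/3,-1/8, - 1/19 , 0, 1,7/4,3] 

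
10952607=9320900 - - 1631707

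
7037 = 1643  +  5394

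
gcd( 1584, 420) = 12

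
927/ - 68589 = -1 + 7518/7621 = -0.01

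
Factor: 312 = 2^3*3^1*13^1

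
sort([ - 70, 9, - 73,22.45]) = [ - 73,  -  70,9,22.45] 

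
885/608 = 1 + 277/608 = 1.46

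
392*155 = 60760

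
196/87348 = 49/21837 = 0.00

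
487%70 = 67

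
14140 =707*20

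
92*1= 92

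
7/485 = 7/485 = 0.01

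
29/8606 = 29/8606 = 0.00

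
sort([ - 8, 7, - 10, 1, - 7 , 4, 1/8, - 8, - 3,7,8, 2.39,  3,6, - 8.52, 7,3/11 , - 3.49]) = [ - 10, - 8.52, - 8, -8,  -  7,  -  3.49, - 3, 1/8,  3/11 , 1,2.39,3,4 , 6,7, 7, 7,8]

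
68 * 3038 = 206584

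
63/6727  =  9/961 = 0.01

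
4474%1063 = 222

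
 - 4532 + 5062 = 530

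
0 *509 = 0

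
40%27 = 13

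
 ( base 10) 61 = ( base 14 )45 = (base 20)31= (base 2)111101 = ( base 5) 221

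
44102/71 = 44102/71 = 621.15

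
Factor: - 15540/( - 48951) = 20/63 = 2^2 * 3^(- 2) *5^1 * 7^( - 1)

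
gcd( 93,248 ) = 31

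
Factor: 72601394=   2^1*19^1 * 89^1*21467^1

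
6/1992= 1/332  =  0.00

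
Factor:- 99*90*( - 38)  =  2^2*3^4*5^1*11^1*19^1=338580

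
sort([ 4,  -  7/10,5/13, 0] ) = [ - 7/10,  0, 5/13 , 4] 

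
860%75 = 35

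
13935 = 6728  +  7207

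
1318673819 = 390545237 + 928128582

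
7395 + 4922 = 12317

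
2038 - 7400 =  - 5362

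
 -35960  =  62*( - 580 ) 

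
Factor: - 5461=-43^1 * 127^1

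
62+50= 112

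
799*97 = 77503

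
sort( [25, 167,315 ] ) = [25, 167,  315 ]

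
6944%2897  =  1150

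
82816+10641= 93457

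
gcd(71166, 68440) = 58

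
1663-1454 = 209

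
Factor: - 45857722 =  - 2^1 *23^1*883^1*1129^1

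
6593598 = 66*99903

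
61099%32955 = 28144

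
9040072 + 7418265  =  16458337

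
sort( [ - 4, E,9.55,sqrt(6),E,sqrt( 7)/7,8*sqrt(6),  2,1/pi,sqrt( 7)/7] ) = [-4,1/pi,sqrt( 7)/7,sqrt( 7)/7,2,sqrt( 6),E,E,9.55,8*sqrt( 6) ]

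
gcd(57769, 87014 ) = 1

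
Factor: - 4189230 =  - 2^1*3^2 *5^1*89^1*523^1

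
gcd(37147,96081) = 1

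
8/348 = 2/87 = 0.02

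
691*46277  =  31977407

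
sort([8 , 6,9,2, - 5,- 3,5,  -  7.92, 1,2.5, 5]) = [ - 7.92, - 5,-3,1,2,2.5,5,5,6, 8, 9 ] 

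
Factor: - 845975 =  - 5^2 *13^1*19^1*137^1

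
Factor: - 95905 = -5^1* 19181^1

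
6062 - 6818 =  - 756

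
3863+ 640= 4503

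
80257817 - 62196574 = 18061243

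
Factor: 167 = 167^1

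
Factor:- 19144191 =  - 3^1*11^1 *19^2*1607^1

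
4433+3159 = 7592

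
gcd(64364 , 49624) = 4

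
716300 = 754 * 950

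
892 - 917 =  -25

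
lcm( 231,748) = 15708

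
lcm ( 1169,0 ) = 0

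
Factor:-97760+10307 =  - 3^3*  41^1*79^1  =  -87453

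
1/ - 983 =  - 1 + 982/983=- 0.00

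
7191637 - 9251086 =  - 2059449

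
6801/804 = 8  +  123/268 = 8.46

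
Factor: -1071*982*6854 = - 2^2 *3^2*7^1*17^1*23^1*149^1 * 491^1 = - 7208502588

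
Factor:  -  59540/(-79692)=3^( - 1 )*5^1*13^1*29^( - 1) = 65/87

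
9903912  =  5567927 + 4335985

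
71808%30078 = 11652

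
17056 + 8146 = 25202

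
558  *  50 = 27900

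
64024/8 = 8003 = 8003.00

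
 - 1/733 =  - 1/733 = - 0.00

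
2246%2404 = 2246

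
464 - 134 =330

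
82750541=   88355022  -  5604481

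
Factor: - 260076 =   -  2^2*3^1*21673^1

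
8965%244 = 181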